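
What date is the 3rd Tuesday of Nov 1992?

The first Tuesday of Nov 1992 is Nov 3.
The 3rd Tuesday is 2 weeks later: 3 + 14 = 17.

Nov 17, 1992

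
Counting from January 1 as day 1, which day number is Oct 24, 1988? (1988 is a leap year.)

298

Days in months before Oct: 31 + 29 + 31 + 30 + 31 + 30 + 31 + 31 + 30 = 274.
Plus 24 days into Oct → day 298.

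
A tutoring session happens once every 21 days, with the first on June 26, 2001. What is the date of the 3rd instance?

The 3rd occurrence is 2 intervals after the first: 2 × 21 = 42 days after June 26, 2001.
June has 30 days — 4 days to the end of June leaves 38.
July has 31 days (7 left).
7 days into August → August 7, 2001.

August 7, 2001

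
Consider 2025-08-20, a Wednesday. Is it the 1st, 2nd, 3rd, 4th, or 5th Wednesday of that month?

3rd

Day 20 falls in week ⌈20/7⌉ of the month.
Days 1–7 hold the 1st Wednesday, 8–14 the 2nd, 15–21 the 3rd, 22–28 the 4th, 29–31 the 5th.
20 is in the range for the 3rd.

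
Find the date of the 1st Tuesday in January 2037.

January 2037 begins on a Thursday, so the first Tuesday is January 6 (5 days later).

January 6, 2037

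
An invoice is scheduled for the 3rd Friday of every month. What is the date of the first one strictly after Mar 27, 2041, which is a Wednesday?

Mar 2041 starts on a Friday; its first Friday is the 1st, so the 3rd Friday is the 15th — Mar 15, 2041.
That is not after Mar 27, 2041, so look at Apr 2041.
Apr 2041 starts on a Monday; its first Friday is the 5th, so the 3rd Friday is the 19th — Apr 19, 2041.

Apr 19, 2041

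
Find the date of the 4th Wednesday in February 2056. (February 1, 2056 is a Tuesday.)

February 23, 2056

February 2056 begins on a Tuesday, so the first Wednesday is February 2 (1 day later).
The 4th Wednesday is 3 weeks later: 2 + 21 = 23.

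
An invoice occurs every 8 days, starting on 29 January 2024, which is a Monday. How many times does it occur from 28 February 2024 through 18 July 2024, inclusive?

18

Occurrences land 8·i days after 29 January 2024 for i = 0, 1, 2, …
28 February 2024 is 30 days after the start; 30 ÷ 8 = 3 remainder 6; since the remainder is 6, round up to i = 4. First occurrence in the window: #5 on 1 March 2024 (4×8 = 32 days in).
18 July 2024 is 171 days after the start; 171 ÷ 8 = 21 remainder 3. Last occurrence in the window: #22 on 15 July 2024.
Occurrences #5 through #22: 18 in total.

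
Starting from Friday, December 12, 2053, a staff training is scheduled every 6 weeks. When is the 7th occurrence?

August 21, 2054

The 7th occurrence is 6 intervals after the first: 6 × 42 = 252 days after December 12, 2053.
December has 31 days — 19 days to the end of December leaves 233.
January has 31 days (202 left).
February has 28 days (174 left).
March has 31 days (143 left).
April has 30 days (113 left).
May has 31 days (82 left).
June has 30 days (52 left).
July has 31 days (21 left).
21 days into August → August 21, 2054.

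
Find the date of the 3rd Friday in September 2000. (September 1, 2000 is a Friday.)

15 September 2000

September 2000 begins on a Friday, so the first Friday is September 1.
The 3rd Friday is 2 weeks later: 1 + 14 = 15.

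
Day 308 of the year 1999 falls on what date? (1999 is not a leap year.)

4 November 1999

January has 31 days (308 − 31 = 277 remain).
February has 28 days (277 − 28 = 249 remain).
March has 31 days (249 − 31 = 218 remain).
April has 30 days (218 − 30 = 188 remain).
May has 31 days (188 − 31 = 157 remain).
June has 30 days (157 − 30 = 127 remain).
July has 31 days (127 − 31 = 96 remain).
August has 31 days (96 − 31 = 65 remain).
September has 30 days (65 − 30 = 35 remain).
October has 31 days (35 − 31 = 4 remain).
4 into November → November 4.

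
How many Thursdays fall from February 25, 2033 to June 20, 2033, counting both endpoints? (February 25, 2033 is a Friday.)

16

February 25, 2033 is a Friday; the first Thursday on or after it is March 3, 2033 (6 days later).
From March 3, 2033 to June 20, 2033: 28 + 30 + 31 + 20 = 109 days (rest of March, April, May, June).
109 ÷ 7 = 15 full weeks with remainder 4, so 15 more Thursdays after the first → 16.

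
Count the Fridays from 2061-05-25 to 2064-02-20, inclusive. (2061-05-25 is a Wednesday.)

143

2061-05-25 is a Wednesday; the first Friday on or after it is 2061-05-27 (2 days later).
From 2061-05-27 to 2064-02-20: 218 + 365 + 365 + 51 = 999 days (rest of 2061, 2062, 2063, to 2064-02-20 in 2064).
999 ÷ 7 = 142 full weeks with remainder 5, so 142 more Fridays after the first → 143.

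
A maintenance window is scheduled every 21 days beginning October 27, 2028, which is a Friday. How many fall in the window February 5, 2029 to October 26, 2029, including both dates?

13

Occurrences land 21·i days after October 27, 2028 for i = 0, 1, 2, …
February 5, 2029 is 101 days after the start; 101 ÷ 21 = 4 remainder 17; since the remainder is 17, round up to i = 5. First occurrence in the window: #6 on February 9, 2029 (5×21 = 105 days in).
October 26, 2029 is 364 days after the start; 364 ÷ 21 = 17 remainder 7. Last occurrence in the window: #18 on October 19, 2029.
Occurrences #6 through #18: 13 in total.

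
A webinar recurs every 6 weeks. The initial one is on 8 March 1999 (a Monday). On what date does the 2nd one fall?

The 2nd occurrence is 1 interval after the first: 1 × 42 = 42 days after 8 March 1999.
March has 31 days — 23 days to the end of March leaves 19.
19 days into April → 19 April 1999.

19 April 1999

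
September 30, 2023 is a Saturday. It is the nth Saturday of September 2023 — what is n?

Day 30 falls in week ⌈30/7⌉ of the month.
Days 1–7 hold the 1st Saturday, 8–14 the 2nd, 15–21 the 3rd, 22–28 the 4th, 29–31 the 5th.
30 is in the range for the 5th.

5th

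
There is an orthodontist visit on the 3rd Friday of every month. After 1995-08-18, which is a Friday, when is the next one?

August 1995 starts on a Tuesday; its first Friday is the 4th, so the 3rd Friday is the 18th — 1995-08-18.
That is not after 1995-08-18, so look at September 1995.
September 1995 starts on a Friday; its first Friday is the 1st, so the 3rd Friday is the 15th — 1995-09-15.

1995-09-15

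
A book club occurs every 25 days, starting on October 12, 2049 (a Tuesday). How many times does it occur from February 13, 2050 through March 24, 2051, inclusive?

17

Occurrences land 25·i days after October 12, 2049 for i = 0, 1, 2, …
February 13, 2050 is 124 days after the start; 124 ÷ 25 = 4 remainder 24; since the remainder is 24, round up to i = 5. First occurrence in the window: #6 on February 14, 2050 (5×25 = 125 days in).
March 24, 2051 is 528 days after the start; 528 ÷ 25 = 21 remainder 3. Last occurrence in the window: #22 on March 21, 2051.
Occurrences #6 through #22: 17 in total.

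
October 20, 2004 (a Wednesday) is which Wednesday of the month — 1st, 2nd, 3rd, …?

3rd

Day 20 falls in week ⌈20/7⌉ of the month.
Days 1–7 hold the 1st Wednesday, 8–14 the 2nd, 15–21 the 3rd, 22–28 the 4th, 29–31 the 5th.
20 is in the range for the 3rd.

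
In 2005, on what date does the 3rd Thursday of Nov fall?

The first Thursday of Nov 2005 is Nov 3.
The 3rd Thursday is 2 weeks later: 3 + 14 = 17.

Nov 17, 2005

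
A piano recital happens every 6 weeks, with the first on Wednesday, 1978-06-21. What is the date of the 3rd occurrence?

1978-09-13

The 3rd occurrence is 2 intervals after the first: 2 × 42 = 84 days after 1978-06-21.
June has 30 days — 9 days to the end of June leaves 75.
July has 31 days (44 left).
August has 31 days (13 left).
13 days into September → 1978-09-13.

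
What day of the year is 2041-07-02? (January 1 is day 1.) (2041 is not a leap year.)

183

Days in months before July: 31 + 28 + 31 + 30 + 31 + 30 = 181.
Plus 2 days into July → day 183.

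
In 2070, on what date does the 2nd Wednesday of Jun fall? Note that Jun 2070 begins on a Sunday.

Jun 2070 begins on a Sunday, so the first Wednesday is Jun 4 (3 days later).
The 2nd Wednesday is 1 weeks later: 4 + 7 = 11.

Jun 11, 2070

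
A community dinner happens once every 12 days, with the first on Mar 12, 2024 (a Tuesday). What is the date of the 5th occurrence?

The 5th occurrence is 4 intervals after the first: 4 × 12 = 48 days after Mar 12, 2024.
Mar has 31 days — 19 days to the end of Mar leaves 29.
29 days into Apr → Apr 29, 2024.

Apr 29, 2024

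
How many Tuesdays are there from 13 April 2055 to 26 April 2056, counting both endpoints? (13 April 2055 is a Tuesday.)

55

13 April 2055 is a Tuesday; the first Tuesday on or after it is 13 April 2055.
From 13 April 2055 to 26 April 2056: 262 + 117 = 379 days (rest of 2055, to 26 April 2056 in 2056).
379 ÷ 7 = 54 full weeks with remainder 1, so 54 more Tuesdays after the first → 55.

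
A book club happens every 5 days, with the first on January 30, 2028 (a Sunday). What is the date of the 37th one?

The 37th occurrence is 36 intervals after the first: 36 × 5 = 180 days after January 30, 2028.
January has 31 days — 1 day to the end of January leaves 179.
February has 29 days (150 left).
March has 31 days (119 left).
April has 30 days (89 left).
May has 31 days (58 left).
June has 30 days (28 left).
28 days into July → July 28, 2028.

July 28, 2028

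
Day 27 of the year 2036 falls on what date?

27 January 2036

27 into January → January 27.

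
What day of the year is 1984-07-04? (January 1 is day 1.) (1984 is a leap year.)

Days in months before July: 31 + 29 + 31 + 30 + 31 + 30 = 182.
Plus 4 days into July → day 186.

186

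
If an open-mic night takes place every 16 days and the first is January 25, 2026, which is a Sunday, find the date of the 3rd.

The 3rd occurrence is 2 intervals after the first: 2 × 16 = 32 days after January 25, 2026.
January has 31 days — 6 days to the end of January leaves 26.
26 days into February → February 26, 2026.

February 26, 2026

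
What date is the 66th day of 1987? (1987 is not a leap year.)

January has 31 days (66 − 31 = 35 remain).
February has 28 days (35 − 28 = 7 remain).
7 into March → March 7.

1987-03-07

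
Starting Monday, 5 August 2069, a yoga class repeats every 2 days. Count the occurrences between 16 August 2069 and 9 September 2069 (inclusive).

Occurrences land 2·i days after 5 August 2069 for i = 0, 1, 2, …
16 August 2069 is 11 days after the start; 11 ÷ 2 = 5 remainder 1; since the remainder is 1, round up to i = 6. First occurrence in the window: #7 on 17 August 2069 (6×2 = 12 days in).
9 September 2069 is 35 days after the start; 35 ÷ 2 = 17 remainder 1. Last occurrence in the window: #18 on 8 September 2069.
Occurrences #7 through #18: 12 in total.

12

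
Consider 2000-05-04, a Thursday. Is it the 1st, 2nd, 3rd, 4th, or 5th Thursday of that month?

Day 4 falls in week ⌈4/7⌉ of the month.
Days 1–7 hold the 1st Thursday, 8–14 the 2nd, 15–21 the 3rd, 22–28 the 4th, 29–31 the 5th.
4 is in the range for the 1st.

1st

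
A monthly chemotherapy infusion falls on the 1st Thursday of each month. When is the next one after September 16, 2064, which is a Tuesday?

October 2, 2064

September 2064 starts on a Monday, so its 1st Thursday is September 4, 2064 (3 days in).
That is not after September 16, 2064, so look at October 2064.
October 2064 starts on a Wednesday, so its 1st Thursday is October 2, 2064 (1 day in).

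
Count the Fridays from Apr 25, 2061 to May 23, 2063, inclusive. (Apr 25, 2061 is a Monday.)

108

Apr 25, 2061 is a Monday; the first Friday on or after it is Apr 29, 2061 (4 days later).
From Apr 29, 2061 to May 23, 2063: 246 + 365 + 143 = 754 days (rest of 2061, 2062, to May 23, 2063 in 2063).
754 ÷ 7 = 107 full weeks with remainder 5, so 107 more Fridays after the first → 108.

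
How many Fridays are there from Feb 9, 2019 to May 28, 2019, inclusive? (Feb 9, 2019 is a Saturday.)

15

Feb 9, 2019 is a Saturday; the first Friday on or after it is Feb 15, 2019 (6 days later).
From Feb 15, 2019 to May 28, 2019: 13 + 31 + 30 + 28 = 102 days (rest of Feb, Mar, Apr, May).
102 ÷ 7 = 14 full weeks with remainder 4, so 14 more Fridays after the first → 15.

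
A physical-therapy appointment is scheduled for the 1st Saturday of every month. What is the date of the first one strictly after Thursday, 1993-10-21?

October 1993 starts on a Friday, so its 1st Saturday is 1993-10-02 (1 day in).
That is not after 1993-10-21, so look at November 1993.
November 1993 starts on a Monday, so its 1st Saturday is 1993-11-06 (5 days in).

1993-11-06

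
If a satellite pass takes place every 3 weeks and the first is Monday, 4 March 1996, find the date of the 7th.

8 July 1996

The 7th occurrence is 6 intervals after the first: 6 × 21 = 126 days after 4 March 1996.
March has 31 days — 27 days to the end of March leaves 99.
April has 30 days (69 left).
May has 31 days (38 left).
June has 30 days (8 left).
8 days into July → 8 July 1996.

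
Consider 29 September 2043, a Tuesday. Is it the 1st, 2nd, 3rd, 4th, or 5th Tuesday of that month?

Day 29 falls in week ⌈29/7⌉ of the month.
Days 1–7 hold the 1st Tuesday, 8–14 the 2nd, 15–21 the 3rd, 22–28 the 4th, 29–31 the 5th.
29 is in the range for the 5th.

5th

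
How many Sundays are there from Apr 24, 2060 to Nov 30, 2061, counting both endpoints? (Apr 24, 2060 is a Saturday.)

Apr 24, 2060 is a Saturday; the first Sunday on or after it is Apr 25, 2060 (1 day later).
From Apr 25, 2060 to Nov 30, 2061: 250 + 334 = 584 days (rest of 2060, to Nov 30, 2061 in 2061).
584 ÷ 7 = 83 full weeks with remainder 3, so 83 more Sundays after the first → 84.

84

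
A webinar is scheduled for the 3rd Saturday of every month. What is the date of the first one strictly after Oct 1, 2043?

Oct 2043 starts on a Thursday; its first Saturday is the 3rd, so the 3rd Saturday is the 17th — Oct 17, 2043.
Oct 17, 2043 is after Oct 1, 2043, so that is the next one.

Oct 17, 2043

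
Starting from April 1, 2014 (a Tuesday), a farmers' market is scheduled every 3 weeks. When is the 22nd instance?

The 22nd occurrence is 21 intervals after the first: 21 × 21 = 441 days after April 1, 2014.
April has 30 days — 29 days to the end of April leaves 412.
From end of April to end of 2014 is 245 days (167 left).
January has 31 days (136 left).
February has 28 days (108 left).
March has 31 days (77 left).
April has 30 days (47 left).
May has 31 days (16 left).
16 days into June → June 16, 2015.

June 16, 2015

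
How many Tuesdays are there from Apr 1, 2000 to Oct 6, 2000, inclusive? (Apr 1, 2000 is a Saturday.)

27

Apr 1, 2000 is a Saturday; the first Tuesday on or after it is Apr 4, 2000 (3 days later).
From Apr 4, 2000 to Oct 6, 2000: 26 + 31 + 30 + 31 + 31 + 30 + 6 = 185 days (rest of Apr, May, Jun, Jul, Aug, Sep, Oct).
185 ÷ 7 = 26 full weeks with remainder 3, so 26 more Tuesdays after the first → 27.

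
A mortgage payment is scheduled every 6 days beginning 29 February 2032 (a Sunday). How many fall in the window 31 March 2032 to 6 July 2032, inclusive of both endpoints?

Occurrences land 6·i days after 29 February 2032 for i = 0, 1, 2, …
31 March 2032 is 31 days after the start; 31 ÷ 6 = 5 remainder 1; since the remainder is 1, round up to i = 6. First occurrence in the window: #7 on 5 April 2032 (6×6 = 36 days in).
6 July 2032 is 128 days after the start; 128 ÷ 6 = 21 remainder 2. Last occurrence in the window: #22 on 4 July 2032.
Occurrences #7 through #22: 16 in total.

16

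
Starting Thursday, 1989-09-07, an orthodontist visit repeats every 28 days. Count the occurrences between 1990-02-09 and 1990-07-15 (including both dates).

Occurrences land 28·i days after 1989-09-07 for i = 0, 1, 2, …
1990-02-09 is 155 days after the start; 155 ÷ 28 = 5 remainder 15; since the remainder is 15, round up to i = 6. First occurrence in the window: #7 on 1990-02-22 (6×28 = 168 days in).
1990-07-15 is 311 days after the start; 311 ÷ 28 = 11 remainder 3. Last occurrence in the window: #12 on 1990-07-12.
Occurrences #7 through #12: 6 in total.

6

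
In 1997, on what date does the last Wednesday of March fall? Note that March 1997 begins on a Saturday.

March 1997 begins on a Saturday, so the first Wednesday is March 5 (4 days later).
March 1997 has 31 days. Adding weeks: 5, 12, 19, 26 — the last one ≤ 31 is the 26th.

1997-03-26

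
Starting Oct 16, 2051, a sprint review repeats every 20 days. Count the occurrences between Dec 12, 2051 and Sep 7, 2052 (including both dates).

14

Occurrences land 20·i days after Oct 16, 2051 for i = 0, 1, 2, …
Dec 12, 2051 is 57 days after the start; 57 ÷ 20 = 2 remainder 17; since the remainder is 17, round up to i = 3. First occurrence in the window: #4 on Dec 15, 2051 (3×20 = 60 days in).
Sep 7, 2052 is 327 days after the start; 327 ÷ 20 = 16 remainder 7. Last occurrence in the window: #17 on Aug 31, 2052.
Occurrences #4 through #17: 14 in total.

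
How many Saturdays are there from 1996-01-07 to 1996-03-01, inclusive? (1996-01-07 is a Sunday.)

1996-01-07 is a Sunday; the first Saturday on or after it is 1996-01-13 (6 days later).
From 1996-01-13 to 1996-03-01: 18 + 29 + 1 = 48 days (rest of January, February, March).
48 ÷ 7 = 6 full weeks with remainder 6, so 6 more Saturdays after the first → 7.

7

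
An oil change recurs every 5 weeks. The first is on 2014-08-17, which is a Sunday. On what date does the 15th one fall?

2015-12-20

The 15th occurrence is 14 intervals after the first: 14 × 35 = 490 days after 2014-08-17.
August has 31 days — 14 days to the end of August leaves 476.
From end of August to end of 2014 is 122 days (354 left).
January has 31 days (323 left).
February has 28 days (295 left).
March has 31 days (264 left).
April has 30 days (234 left).
May has 31 days (203 left).
June has 30 days (173 left).
July has 31 days (142 left).
August has 31 days (111 left).
September has 30 days (81 left).
October has 31 days (50 left).
November has 30 days (20 left).
20 days into December → 2015-12-20.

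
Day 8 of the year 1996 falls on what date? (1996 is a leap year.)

8 into January → January 8.

1996-01-08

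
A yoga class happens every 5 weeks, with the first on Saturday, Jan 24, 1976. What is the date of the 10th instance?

The 10th occurrence is 9 intervals after the first: 9 × 35 = 315 days after Jan 24, 1976.
Jan has 31 days — 7 days to the end of Jan leaves 308.
Feb has 29 days (279 left).
Mar has 31 days (248 left).
Apr has 30 days (218 left).
May has 31 days (187 left).
Jun has 30 days (157 left).
Jul has 31 days (126 left).
Aug has 31 days (95 left).
Sep has 30 days (65 left).
Oct has 31 days (34 left).
Nov has 30 days (4 left).
4 days into Dec → Dec 4, 1976.

Dec 4, 1976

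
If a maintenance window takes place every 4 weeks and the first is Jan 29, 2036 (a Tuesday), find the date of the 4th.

Apr 22, 2036

The 4th occurrence is 3 intervals after the first: 3 × 28 = 84 days after Jan 29, 2036.
Jan has 31 days — 2 days to the end of Jan leaves 82.
Feb has 29 days (53 left).
Mar has 31 days (22 left).
22 days into Apr → Apr 22, 2036.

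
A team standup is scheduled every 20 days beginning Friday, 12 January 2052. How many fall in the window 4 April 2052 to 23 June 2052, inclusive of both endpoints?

4

Occurrences land 20·i days after 12 January 2052 for i = 0, 1, 2, …
4 April 2052 is 83 days after the start; 83 ÷ 20 = 4 remainder 3; since the remainder is 3, round up to i = 5. First occurrence in the window: #6 on 21 April 2052 (5×20 = 100 days in).
23 June 2052 is 163 days after the start; 163 ÷ 20 = 8 remainder 3. Last occurrence in the window: #9 on 20 June 2052.
Occurrences #6 through #9: 4 in total.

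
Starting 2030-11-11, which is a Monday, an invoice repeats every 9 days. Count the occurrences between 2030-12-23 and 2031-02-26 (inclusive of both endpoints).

Occurrences land 9·i days after 2030-11-11 for i = 0, 1, 2, …
2030-12-23 is 42 days after the start; 42 ÷ 9 = 4 remainder 6; since the remainder is 6, round up to i = 5. First occurrence in the window: #6 on 2030-12-26 (5×9 = 45 days in).
2031-02-26 is 107 days after the start; 107 ÷ 9 = 11 remainder 8. Last occurrence in the window: #12 on 2031-02-18.
Occurrences #6 through #12: 7 in total.

7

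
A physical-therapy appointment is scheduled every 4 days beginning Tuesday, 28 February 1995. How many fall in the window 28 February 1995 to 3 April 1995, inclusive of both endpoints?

Occurrences land 4·i days after 28 February 1995 for i = 0, 1, 2, …
The window opens on the start date, so the first occurrence inside is #1 on 28 February 1995.
3 April 1995 is 34 days after the start; 34 ÷ 4 = 8 remainder 2. Last occurrence in the window: #9 on 1 April 1995.
Occurrences #1 through #9: 9 in total.

9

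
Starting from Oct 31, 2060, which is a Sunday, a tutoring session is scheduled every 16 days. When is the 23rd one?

Oct 18, 2061

The 23rd occurrence is 22 intervals after the first: 22 × 16 = 352 days after Oct 31, 2060.
Oct has 31 days — 0 days to the end of Oct leaves 352.
Nov has 30 days (322 left).
Dec has 31 days (291 left).
Jan has 31 days (260 left).
Feb has 28 days (232 left).
Mar has 31 days (201 left).
Apr has 30 days (171 left).
May has 31 days (140 left).
Jun has 30 days (110 left).
Jul has 31 days (79 left).
Aug has 31 days (48 left).
Sep has 30 days (18 left).
18 days into Oct → Oct 18, 2061.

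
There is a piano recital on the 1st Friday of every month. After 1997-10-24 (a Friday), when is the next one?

October 1997 starts on a Wednesday, so its 1st Friday is 1997-10-03 (2 days in).
That is not after 1997-10-24, so look at November 1997.
November 1997 starts on a Saturday, so its 1st Friday is 1997-11-07 (6 days in).

1997-11-07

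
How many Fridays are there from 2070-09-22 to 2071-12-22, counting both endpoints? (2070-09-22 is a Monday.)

65

2070-09-22 is a Monday; the first Friday on or after it is 2070-09-26 (4 days later).
From 2070-09-26 to 2071-12-22: 96 + 356 = 452 days (rest of 2070, to 2071-12-22 in 2071).
452 ÷ 7 = 64 full weeks with remainder 4, so 64 more Fridays after the first → 65.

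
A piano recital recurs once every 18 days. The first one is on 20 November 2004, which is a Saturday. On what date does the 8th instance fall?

26 March 2005

The 8th occurrence is 7 intervals after the first: 7 × 18 = 126 days after 20 November 2004.
November has 30 days — 10 days to the end of November leaves 116.
December has 31 days (85 left).
January has 31 days (54 left).
February has 28 days (26 left).
26 days into March → 26 March 2005.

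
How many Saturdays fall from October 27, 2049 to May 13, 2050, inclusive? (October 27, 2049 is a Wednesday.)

October 27, 2049 is a Wednesday; the first Saturday on or after it is October 30, 2049 (3 days later).
From October 30, 2049 to May 13, 2050: 1 + 30 + 31 + 31 + 28 + 31 + 30 + 13 = 195 days (rest of October, November, December, January, February, March, April, May).
195 ÷ 7 = 27 full weeks with remainder 6, so 27 more Saturdays after the first → 28.

28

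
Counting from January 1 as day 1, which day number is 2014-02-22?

Days in months before February: 31 = 31.
Plus 22 days into February → day 53.

53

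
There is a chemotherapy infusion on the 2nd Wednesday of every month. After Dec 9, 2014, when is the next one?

Dec 2014 starts on a Monday; its first Wednesday is the 3rd, so the 2nd Wednesday is the 10th — Dec 10, 2014.
Dec 10, 2014 is after Dec 9, 2014, so that is the next one.

Dec 10, 2014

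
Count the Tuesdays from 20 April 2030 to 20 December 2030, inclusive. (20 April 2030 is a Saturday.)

20 April 2030 is a Saturday; the first Tuesday on or after it is 23 April 2030 (3 days later).
From 23 April 2030 to 20 December 2030: 7 + 31 + 30 + 31 + 31 + 30 + 31 + 30 + 20 = 241 days (rest of April, May, June, July, August, September, October, November, December).
241 ÷ 7 = 34 full weeks with remainder 3, so 34 more Tuesdays after the first → 35.

35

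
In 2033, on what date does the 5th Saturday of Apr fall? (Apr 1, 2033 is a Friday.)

Apr 2033 begins on a Friday, so the first Saturday is Apr 2 (1 day later).
The 5th Saturday is 4 weeks later: 2 + 28 = 30.

Apr 30, 2033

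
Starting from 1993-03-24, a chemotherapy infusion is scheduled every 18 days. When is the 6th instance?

The 6th occurrence is 5 intervals after the first: 5 × 18 = 90 days after 1993-03-24.
March has 31 days — 7 days to the end of March leaves 83.
April has 30 days (53 left).
May has 31 days (22 left).
22 days into June → 1993-06-22.

1993-06-22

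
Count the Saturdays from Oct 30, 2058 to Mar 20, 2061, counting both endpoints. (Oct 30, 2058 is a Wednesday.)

125

Oct 30, 2058 is a Wednesday; the first Saturday on or after it is Nov 2, 2058 (3 days later).
From Nov 2, 2058 to Mar 20, 2061: 59 + 365 + 366 + 79 = 869 days (rest of 2058, 2059, 2060, to Mar 20, 2061 in 2061).
869 ÷ 7 = 124 full weeks with remainder 1, so 124 more Saturdays after the first → 125.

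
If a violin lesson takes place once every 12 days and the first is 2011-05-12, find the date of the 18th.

The 18th occurrence is 17 intervals after the first: 17 × 12 = 204 days after 2011-05-12.
May has 31 days — 19 days to the end of May leaves 185.
June has 30 days (155 left).
July has 31 days (124 left).
August has 31 days (93 left).
September has 30 days (63 left).
October has 31 days (32 left).
November has 30 days (2 left).
2 days into December → 2011-12-02.

2011-12-02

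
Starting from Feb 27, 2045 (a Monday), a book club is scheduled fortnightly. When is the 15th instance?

Sep 11, 2045

The 15th occurrence is 14 intervals after the first: 14 × 14 = 196 days after Feb 27, 2045.
Feb has 28 days — 1 day to the end of Feb leaves 195.
Mar has 31 days (164 left).
Apr has 30 days (134 left).
May has 31 days (103 left).
Jun has 30 days (73 left).
Jul has 31 days (42 left).
Aug has 31 days (11 left).
11 days into Sep → Sep 11, 2045.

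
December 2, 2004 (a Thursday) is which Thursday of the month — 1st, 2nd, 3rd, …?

1st

Day 2 falls in week ⌈2/7⌉ of the month.
Days 1–7 hold the 1st Thursday, 8–14 the 2nd, 15–21 the 3rd, 22–28 the 4th, 29–31 the 5th.
2 is in the range for the 1st.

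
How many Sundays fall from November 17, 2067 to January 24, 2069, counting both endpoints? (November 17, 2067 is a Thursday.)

62

November 17, 2067 is a Thursday; the first Sunday on or after it is November 20, 2067 (3 days later).
From November 20, 2067 to January 24, 2069: 41 + 366 + 24 = 431 days (rest of 2067, 2068, to January 24, 2069 in 2069).
431 ÷ 7 = 61 full weeks with remainder 4, so 61 more Sundays after the first → 62.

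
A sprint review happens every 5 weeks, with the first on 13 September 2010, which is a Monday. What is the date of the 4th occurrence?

The 4th occurrence is 3 intervals after the first: 3 × 35 = 105 days after 13 September 2010.
September has 30 days — 17 days to the end of September leaves 88.
October has 31 days (57 left).
November has 30 days (27 left).
27 days into December → 27 December 2010.

27 December 2010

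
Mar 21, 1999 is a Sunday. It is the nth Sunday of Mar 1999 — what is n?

Day 21 falls in week ⌈21/7⌉ of the month.
Days 1–7 hold the 1st Sunday, 8–14 the 2nd, 15–21 the 3rd, 22–28 the 4th, 29–31 the 5th.
21 is in the range for the 3rd.

3rd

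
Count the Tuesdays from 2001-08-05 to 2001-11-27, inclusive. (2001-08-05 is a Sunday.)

17

2001-08-05 is a Sunday; the first Tuesday on or after it is 2001-08-07 (2 days later).
From 2001-08-07 to 2001-11-27: 24 + 30 + 31 + 27 = 112 days (rest of August, September, October, November).
112 ÷ 7 = 16 full weeks with remainder 0, so 16 more Tuesdays after the first → 17.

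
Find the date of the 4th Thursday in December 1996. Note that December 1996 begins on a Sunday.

December 1996 begins on a Sunday, so the first Thursday is December 5 (4 days later).
The 4th Thursday is 3 weeks later: 5 + 21 = 26.

December 26, 1996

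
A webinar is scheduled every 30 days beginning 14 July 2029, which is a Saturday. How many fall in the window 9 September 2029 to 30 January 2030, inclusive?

5

Occurrences land 30·i days after 14 July 2029 for i = 0, 1, 2, …
9 September 2029 is 57 days after the start; 57 ÷ 30 = 1 remainder 27; since the remainder is 27, round up to i = 2. First occurrence in the window: #3 on 12 September 2029 (2×30 = 60 days in).
30 January 2030 is 200 days after the start; 200 ÷ 30 = 6 remainder 20. Last occurrence in the window: #7 on 10 January 2030.
Occurrences #3 through #7: 5 in total.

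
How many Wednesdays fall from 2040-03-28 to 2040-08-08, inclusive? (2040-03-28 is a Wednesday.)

2040-03-28 is a Wednesday; the first Wednesday on or after it is 2040-03-28.
From 2040-03-28 to 2040-08-08: 3 + 30 + 31 + 30 + 31 + 8 = 133 days (rest of March, April, May, June, July, August).
133 ÷ 7 = 19 full weeks with remainder 0, so 19 more Wednesdays after the first → 20.

20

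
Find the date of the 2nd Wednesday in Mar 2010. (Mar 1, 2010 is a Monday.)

Mar 10, 2010

Mar 2010 begins on a Monday, so the first Wednesday is Mar 3 (2 days later).
The 2nd Wednesday is 1 weeks later: 3 + 7 = 10.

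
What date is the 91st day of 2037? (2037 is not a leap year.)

Jan has 31 days (91 − 31 = 60 remain).
Feb has 28 days (60 − 28 = 32 remain).
Mar has 31 days (32 − 31 = 1 remain).
1 into Apr → Apr 1.

Apr 1, 2037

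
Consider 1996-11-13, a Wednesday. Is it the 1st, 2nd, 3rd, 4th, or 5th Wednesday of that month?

2nd

Day 13 falls in week ⌈13/7⌉ of the month.
Days 1–7 hold the 1st Wednesday, 8–14 the 2nd, 15–21 the 3rd, 22–28 the 4th, 29–31 the 5th.
13 is in the range for the 2nd.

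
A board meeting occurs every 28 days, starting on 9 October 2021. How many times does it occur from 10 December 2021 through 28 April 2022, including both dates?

Occurrences land 28·i days after 9 October 2021 for i = 0, 1, 2, …
10 December 2021 is 62 days after the start; 62 ÷ 28 = 2 remainder 6; since the remainder is 6, round up to i = 3. First occurrence in the window: #4 on 1 January 2022 (3×28 = 84 days in).
28 April 2022 is 201 days after the start; 201 ÷ 28 = 7 remainder 5. Last occurrence in the window: #8 on 23 April 2022.
Occurrences #4 through #8: 5 in total.

5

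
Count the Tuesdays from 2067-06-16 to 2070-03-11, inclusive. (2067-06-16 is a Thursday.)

143

2067-06-16 is a Thursday; the first Tuesday on or after it is 2067-06-21 (5 days later).
From 2067-06-21 to 2070-03-11: 193 + 366 + 365 + 70 = 994 days (rest of 2067, 2068, 2069, to 2070-03-11 in 2070).
994 ÷ 7 = 142 full weeks with remainder 0, so 142 more Tuesdays after the first → 143.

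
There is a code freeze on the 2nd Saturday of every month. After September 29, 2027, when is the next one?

September 2027 starts on a Wednesday; its first Saturday is the 4th, so the 2nd Saturday is the 11th — September 11, 2027.
That is not after September 29, 2027, so look at October 2027.
October 2027 starts on a Friday; its first Saturday is the 2nd, so the 2nd Saturday is the 9th — October 9, 2027.

October 9, 2027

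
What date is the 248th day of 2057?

5 September 2057

January has 31 days (248 − 31 = 217 remain).
February has 28 days (217 − 28 = 189 remain).
March has 31 days (189 − 31 = 158 remain).
April has 30 days (158 − 30 = 128 remain).
May has 31 days (128 − 31 = 97 remain).
June has 30 days (97 − 30 = 67 remain).
July has 31 days (67 − 31 = 36 remain).
August has 31 days (36 − 31 = 5 remain).
5 into September → September 5.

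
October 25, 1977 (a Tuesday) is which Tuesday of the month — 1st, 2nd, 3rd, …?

Day 25 falls in week ⌈25/7⌉ of the month.
Days 1–7 hold the 1st Tuesday, 8–14 the 2nd, 15–21 the 3rd, 22–28 the 4th, 29–31 the 5th.
25 is in the range for the 4th.

4th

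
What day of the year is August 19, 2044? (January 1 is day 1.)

232

Days in months before August: 31 + 29 + 31 + 30 + 31 + 30 + 31 = 213.
Plus 19 days into August → day 232.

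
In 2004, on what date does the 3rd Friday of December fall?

2004-12-17

December 2004 begins on a Wednesday, so the first Friday is December 3 (2 days later).
The 3rd Friday is 2 weeks later: 3 + 14 = 17.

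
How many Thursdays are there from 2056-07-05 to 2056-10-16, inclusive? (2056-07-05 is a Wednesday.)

2056-07-05 is a Wednesday; the first Thursday on or after it is 2056-07-06 (1 day later).
From 2056-07-06 to 2056-10-16: 25 + 31 + 30 + 16 = 102 days (rest of July, August, September, October).
102 ÷ 7 = 14 full weeks with remainder 4, so 14 more Thursdays after the first → 15.

15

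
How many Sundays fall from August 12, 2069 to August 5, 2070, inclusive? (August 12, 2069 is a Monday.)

August 12, 2069 is a Monday; the first Sunday on or after it is August 18, 2069 (6 days later).
From August 18, 2069 to August 5, 2070: 135 + 217 = 352 days (rest of 2069, to August 5, 2070 in 2070).
352 ÷ 7 = 50 full weeks with remainder 2, so 50 more Sundays after the first → 51.

51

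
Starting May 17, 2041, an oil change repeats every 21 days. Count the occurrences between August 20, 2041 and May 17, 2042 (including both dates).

13

Occurrences land 21·i days after May 17, 2041 for i = 0, 1, 2, …
August 20, 2041 is 95 days after the start; 95 ÷ 21 = 4 remainder 11; since the remainder is 11, round up to i = 5. First occurrence in the window: #6 on August 30, 2041 (5×21 = 105 days in).
May 17, 2042 is 365 days after the start; 365 ÷ 21 = 17 remainder 8. Last occurrence in the window: #18 on May 9, 2042.
Occurrences #6 through #18: 13 in total.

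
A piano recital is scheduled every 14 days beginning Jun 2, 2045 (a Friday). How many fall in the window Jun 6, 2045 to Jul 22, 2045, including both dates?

Occurrences land 14·i days after Jun 2, 2045 for i = 0, 1, 2, …
Jun 6, 2045 is 4 days after the start; 4 ÷ 14 = 0 remainder 4; since the remainder is 4, round up to i = 1. First occurrence in the window: #2 on Jun 16, 2045 (1×14 = 14 days in).
Jul 22, 2045 is 50 days after the start; 50 ÷ 14 = 3 remainder 8. Last occurrence in the window: #4 on Jul 14, 2045.
Occurrences #2 through #4: 3 in total.

3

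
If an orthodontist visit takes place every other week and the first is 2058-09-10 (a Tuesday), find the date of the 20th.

2059-06-03

The 20th occurrence is 19 intervals after the first: 19 × 14 = 266 days after 2058-09-10.
September has 30 days — 20 days to the end of September leaves 246.
October has 31 days (215 left).
November has 30 days (185 left).
December has 31 days (154 left).
January has 31 days (123 left).
February has 28 days (95 left).
March has 31 days (64 left).
April has 30 days (34 left).
May has 31 days (3 left).
3 days into June → 2059-06-03.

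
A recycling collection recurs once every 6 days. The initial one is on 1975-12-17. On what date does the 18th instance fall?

The 18th occurrence is 17 intervals after the first: 17 × 6 = 102 days after 1975-12-17.
December has 31 days — 14 days to the end of December leaves 88.
January has 31 days (57 left).
February has 29 days (28 left).
28 days into March → 1976-03-28.

1976-03-28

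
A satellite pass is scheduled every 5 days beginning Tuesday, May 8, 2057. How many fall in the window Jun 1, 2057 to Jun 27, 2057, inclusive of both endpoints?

6

Occurrences land 5·i days after May 8, 2057 for i = 0, 1, 2, …
Jun 1, 2057 is 24 days after the start; 24 ÷ 5 = 4 remainder 4; since the remainder is 4, round up to i = 5. First occurrence in the window: #6 on Jun 2, 2057 (5×5 = 25 days in).
Jun 27, 2057 is 50 days after the start; 50 ÷ 5 = 10 remainder 0. Last occurrence in the window: #11 on Jun 27, 2057.
Occurrences #6 through #11: 6 in total.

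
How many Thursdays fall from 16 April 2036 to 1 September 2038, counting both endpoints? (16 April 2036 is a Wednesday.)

124

16 April 2036 is a Wednesday; the first Thursday on or after it is 17 April 2036 (1 day later).
From 17 April 2036 to 1 September 2038: 258 + 365 + 244 = 867 days (rest of 2036, 2037, to 1 September 2038 in 2038).
867 ÷ 7 = 123 full weeks with remainder 6, so 123 more Thursdays after the first → 124.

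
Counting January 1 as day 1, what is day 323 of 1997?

19 November 1997

January has 31 days (323 − 31 = 292 remain).
February has 28 days (292 − 28 = 264 remain).
March has 31 days (264 − 31 = 233 remain).
April has 30 days (233 − 30 = 203 remain).
May has 31 days (203 − 31 = 172 remain).
June has 30 days (172 − 30 = 142 remain).
July has 31 days (142 − 31 = 111 remain).
August has 31 days (111 − 31 = 80 remain).
September has 30 days (80 − 30 = 50 remain).
October has 31 days (50 − 31 = 19 remain).
19 into November → November 19.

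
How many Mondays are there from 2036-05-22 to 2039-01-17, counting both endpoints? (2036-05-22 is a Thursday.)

2036-05-22 is a Thursday; the first Monday on or after it is 2036-05-26 (4 days later).
From 2036-05-26 to 2039-01-17: 219 + 365 + 365 + 17 = 966 days (rest of 2036, 2037, 2038, to 2039-01-17 in 2039).
966 ÷ 7 = 138 full weeks with remainder 0, so 138 more Mondays after the first → 139.

139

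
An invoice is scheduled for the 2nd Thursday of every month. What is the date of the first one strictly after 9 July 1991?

July 1991 starts on a Monday; its first Thursday is the 4th, so the 2nd Thursday is the 11th — 11 July 1991.
11 July 1991 is after 9 July 1991, so that is the next one.

11 July 1991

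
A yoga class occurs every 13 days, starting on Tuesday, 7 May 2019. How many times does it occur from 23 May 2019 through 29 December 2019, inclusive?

17

Occurrences land 13·i days after 7 May 2019 for i = 0, 1, 2, …
23 May 2019 is 16 days after the start; 16 ÷ 13 = 1 remainder 3; since the remainder is 3, round up to i = 2. First occurrence in the window: #3 on 2 June 2019 (2×13 = 26 days in).
29 December 2019 is 236 days after the start; 236 ÷ 13 = 18 remainder 2. Last occurrence in the window: #19 on 27 December 2019.
Occurrences #3 through #19: 17 in total.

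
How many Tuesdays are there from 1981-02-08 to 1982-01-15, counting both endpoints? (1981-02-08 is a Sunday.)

1981-02-08 is a Sunday; the first Tuesday on or after it is 1981-02-10 (2 days later).
From 1981-02-10 to 1982-01-15: 324 + 15 = 339 days (rest of 1981, to 1982-01-15 in 1982).
339 ÷ 7 = 48 full weeks with remainder 3, so 48 more Tuesdays after the first → 49.

49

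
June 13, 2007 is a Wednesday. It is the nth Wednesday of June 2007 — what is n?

2nd

Day 13 falls in week ⌈13/7⌉ of the month.
Days 1–7 hold the 1st Wednesday, 8–14 the 2nd, 15–21 the 3rd, 22–28 the 4th, 29–31 the 5th.
13 is in the range for the 2nd.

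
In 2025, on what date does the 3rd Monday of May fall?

May 2025 begins on a Thursday, so the first Monday is May 5 (4 days later).
The 3rd Monday is 2 weeks later: 5 + 14 = 19.

May 19, 2025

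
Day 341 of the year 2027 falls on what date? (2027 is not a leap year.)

Dec 7, 2027

Jan has 31 days (341 − 31 = 310 remain).
Feb has 28 days (310 − 28 = 282 remain).
Mar has 31 days (282 − 31 = 251 remain).
Apr has 30 days (251 − 30 = 221 remain).
May has 31 days (221 − 31 = 190 remain).
Jun has 30 days (190 − 30 = 160 remain).
Jul has 31 days (160 − 31 = 129 remain).
Aug has 31 days (129 − 31 = 98 remain).
Sep has 30 days (98 − 30 = 68 remain).
Oct has 31 days (68 − 31 = 37 remain).
Nov has 30 days (37 − 30 = 7 remain).
7 into Dec → Dec 7.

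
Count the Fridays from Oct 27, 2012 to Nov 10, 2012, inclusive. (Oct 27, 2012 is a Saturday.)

2

Oct 27, 2012 is a Saturday; the first Friday on or after it is Nov 2, 2012 (6 days later).
From Nov 2, 2012 to Nov 10, 2012 is 10 − 2 = 8 days.
8 ÷ 7 = 1 full weeks with remainder 1, so 1 more Fridays after the first → 2.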